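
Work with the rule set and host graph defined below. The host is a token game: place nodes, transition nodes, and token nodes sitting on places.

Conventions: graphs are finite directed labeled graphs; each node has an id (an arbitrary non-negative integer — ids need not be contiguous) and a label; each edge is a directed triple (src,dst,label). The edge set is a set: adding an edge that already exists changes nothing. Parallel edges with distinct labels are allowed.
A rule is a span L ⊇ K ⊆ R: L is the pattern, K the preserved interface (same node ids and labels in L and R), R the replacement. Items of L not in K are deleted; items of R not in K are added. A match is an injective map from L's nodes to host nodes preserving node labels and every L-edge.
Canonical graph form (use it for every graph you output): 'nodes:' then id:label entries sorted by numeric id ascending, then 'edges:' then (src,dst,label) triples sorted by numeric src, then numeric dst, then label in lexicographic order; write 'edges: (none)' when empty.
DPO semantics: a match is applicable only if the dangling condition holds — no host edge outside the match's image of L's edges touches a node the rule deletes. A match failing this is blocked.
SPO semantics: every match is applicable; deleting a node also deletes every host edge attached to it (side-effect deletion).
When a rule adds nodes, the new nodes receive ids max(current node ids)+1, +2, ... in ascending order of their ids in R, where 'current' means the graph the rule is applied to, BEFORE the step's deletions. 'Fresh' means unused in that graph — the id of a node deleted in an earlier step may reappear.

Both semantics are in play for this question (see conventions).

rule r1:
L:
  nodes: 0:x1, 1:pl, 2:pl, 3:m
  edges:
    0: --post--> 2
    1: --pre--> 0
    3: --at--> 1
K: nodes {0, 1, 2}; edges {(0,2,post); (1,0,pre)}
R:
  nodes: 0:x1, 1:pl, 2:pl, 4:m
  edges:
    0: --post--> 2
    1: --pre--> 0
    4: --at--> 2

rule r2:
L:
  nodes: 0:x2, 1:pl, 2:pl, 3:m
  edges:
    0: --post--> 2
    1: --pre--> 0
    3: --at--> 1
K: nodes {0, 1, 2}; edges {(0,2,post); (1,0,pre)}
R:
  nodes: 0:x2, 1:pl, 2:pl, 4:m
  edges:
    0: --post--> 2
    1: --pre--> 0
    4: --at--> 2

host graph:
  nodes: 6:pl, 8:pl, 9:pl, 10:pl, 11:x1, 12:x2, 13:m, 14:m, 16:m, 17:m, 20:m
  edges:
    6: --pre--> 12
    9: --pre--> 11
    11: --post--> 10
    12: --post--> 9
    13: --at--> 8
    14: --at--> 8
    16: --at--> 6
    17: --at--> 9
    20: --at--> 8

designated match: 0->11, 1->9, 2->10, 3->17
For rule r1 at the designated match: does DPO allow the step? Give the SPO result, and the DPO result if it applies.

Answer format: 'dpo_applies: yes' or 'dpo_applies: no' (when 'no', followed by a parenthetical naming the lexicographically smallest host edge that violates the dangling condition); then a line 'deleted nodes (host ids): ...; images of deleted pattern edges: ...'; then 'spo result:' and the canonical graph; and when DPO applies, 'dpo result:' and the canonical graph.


dpo_applies: yes
deleted nodes (host ids): 17; images of deleted pattern edges: (17,9,at)
spo result:
nodes: 6:pl, 8:pl, 9:pl, 10:pl, 11:x1, 12:x2, 13:m, 14:m, 16:m, 20:m, 21:m
edges: (6,12,pre); (9,11,pre); (11,10,post); (12,9,post); (13,8,at); (14,8,at); (16,6,at); (20,8,at); (21,10,at)
dpo result:
nodes: 6:pl, 8:pl, 9:pl, 10:pl, 11:x1, 12:x2, 13:m, 14:m, 16:m, 20:m, 21:m
edges: (6,12,pre); (9,11,pre); (11,10,post); (12,9,post); (13,8,at); (14,8,at); (16,6,at); (20,8,at); (21,10,at)


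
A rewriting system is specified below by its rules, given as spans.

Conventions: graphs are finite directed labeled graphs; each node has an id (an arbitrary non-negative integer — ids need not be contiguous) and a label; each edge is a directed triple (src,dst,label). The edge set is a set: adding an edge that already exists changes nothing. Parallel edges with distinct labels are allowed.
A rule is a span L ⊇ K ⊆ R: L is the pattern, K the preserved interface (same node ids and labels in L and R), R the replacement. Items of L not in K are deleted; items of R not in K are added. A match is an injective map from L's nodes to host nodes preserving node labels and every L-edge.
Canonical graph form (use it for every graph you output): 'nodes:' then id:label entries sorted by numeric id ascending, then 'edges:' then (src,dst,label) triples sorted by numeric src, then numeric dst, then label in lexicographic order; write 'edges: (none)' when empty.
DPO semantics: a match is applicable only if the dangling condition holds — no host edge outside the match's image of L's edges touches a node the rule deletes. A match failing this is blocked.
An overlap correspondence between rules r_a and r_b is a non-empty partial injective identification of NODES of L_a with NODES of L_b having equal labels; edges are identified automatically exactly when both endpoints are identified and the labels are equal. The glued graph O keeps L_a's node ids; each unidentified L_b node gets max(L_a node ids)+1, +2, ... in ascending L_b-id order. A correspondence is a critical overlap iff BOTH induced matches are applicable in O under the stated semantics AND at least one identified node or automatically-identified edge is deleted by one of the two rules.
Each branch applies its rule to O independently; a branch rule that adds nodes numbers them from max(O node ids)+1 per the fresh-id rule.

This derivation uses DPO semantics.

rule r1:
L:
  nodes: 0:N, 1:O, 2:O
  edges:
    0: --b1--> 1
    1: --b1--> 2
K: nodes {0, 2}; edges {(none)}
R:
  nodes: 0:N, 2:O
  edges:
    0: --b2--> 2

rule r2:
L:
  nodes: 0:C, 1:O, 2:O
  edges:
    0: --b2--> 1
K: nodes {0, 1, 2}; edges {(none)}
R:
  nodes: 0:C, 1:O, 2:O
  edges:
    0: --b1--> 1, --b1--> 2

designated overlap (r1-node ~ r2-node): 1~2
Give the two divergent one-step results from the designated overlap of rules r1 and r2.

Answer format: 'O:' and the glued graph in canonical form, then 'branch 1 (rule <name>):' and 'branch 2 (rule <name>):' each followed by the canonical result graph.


O:
nodes: 0:N, 1:O, 2:O, 3:C, 4:O
edges: (0,1,b1); (1,2,b1); (3,4,b2)
branch 1 (rule r1):
nodes: 0:N, 2:O, 3:C, 4:O
edges: (0,2,b2); (3,4,b2)
branch 2 (rule r2):
nodes: 0:N, 1:O, 2:O, 3:C, 4:O
edges: (0,1,b1); (1,2,b1); (3,1,b1); (3,4,b1)


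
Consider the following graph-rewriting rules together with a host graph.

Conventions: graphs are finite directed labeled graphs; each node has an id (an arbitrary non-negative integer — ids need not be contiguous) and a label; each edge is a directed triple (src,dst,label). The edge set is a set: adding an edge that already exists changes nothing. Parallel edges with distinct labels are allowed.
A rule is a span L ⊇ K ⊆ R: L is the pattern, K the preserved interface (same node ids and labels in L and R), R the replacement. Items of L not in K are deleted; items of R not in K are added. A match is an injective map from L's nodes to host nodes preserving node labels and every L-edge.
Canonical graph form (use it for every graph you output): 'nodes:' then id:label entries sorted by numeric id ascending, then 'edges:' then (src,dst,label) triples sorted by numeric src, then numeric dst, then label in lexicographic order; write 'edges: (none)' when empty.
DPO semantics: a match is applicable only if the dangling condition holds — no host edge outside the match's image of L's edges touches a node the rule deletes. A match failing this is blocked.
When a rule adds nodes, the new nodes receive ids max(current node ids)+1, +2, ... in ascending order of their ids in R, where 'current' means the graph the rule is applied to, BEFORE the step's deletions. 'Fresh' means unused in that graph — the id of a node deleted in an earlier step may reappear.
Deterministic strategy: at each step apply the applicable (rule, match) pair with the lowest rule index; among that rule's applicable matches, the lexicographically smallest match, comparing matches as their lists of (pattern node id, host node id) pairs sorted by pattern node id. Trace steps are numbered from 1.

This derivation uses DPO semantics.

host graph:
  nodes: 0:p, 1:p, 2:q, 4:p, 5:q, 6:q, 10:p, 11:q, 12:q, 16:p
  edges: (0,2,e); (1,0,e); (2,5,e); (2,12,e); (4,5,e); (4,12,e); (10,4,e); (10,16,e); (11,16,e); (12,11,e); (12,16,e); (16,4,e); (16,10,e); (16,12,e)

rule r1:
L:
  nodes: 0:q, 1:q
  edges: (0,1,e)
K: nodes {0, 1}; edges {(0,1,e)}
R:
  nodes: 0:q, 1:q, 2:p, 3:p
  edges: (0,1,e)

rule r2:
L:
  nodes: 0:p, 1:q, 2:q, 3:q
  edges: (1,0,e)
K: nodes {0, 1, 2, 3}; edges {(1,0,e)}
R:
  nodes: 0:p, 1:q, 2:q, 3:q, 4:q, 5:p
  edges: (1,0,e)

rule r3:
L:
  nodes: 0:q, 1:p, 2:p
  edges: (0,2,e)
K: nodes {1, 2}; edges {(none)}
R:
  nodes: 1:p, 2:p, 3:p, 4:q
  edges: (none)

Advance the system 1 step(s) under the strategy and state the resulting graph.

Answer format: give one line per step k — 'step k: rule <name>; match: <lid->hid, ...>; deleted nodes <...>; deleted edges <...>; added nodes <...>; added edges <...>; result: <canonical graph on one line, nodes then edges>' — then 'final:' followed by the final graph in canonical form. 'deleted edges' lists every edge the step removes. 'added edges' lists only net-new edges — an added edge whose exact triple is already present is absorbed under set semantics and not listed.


step 1: rule r1; match: 0->2, 1->5; deleted nodes (none); deleted edges (none); added nodes 17, 18; added edges (none); result: nodes: 0:p, 1:p, 2:q, 4:p, 5:q, 6:q, 10:p, 11:q, 12:q, 16:p, 17:p, 18:p edges: (0,2,e); (1,0,e); (2,5,e); (2,12,e); (4,5,e); (4,12,e); (10,4,e); (10,16,e); (11,16,e); (12,11,e); (12,16,e); (16,4,e); (16,10,e); (16,12,e)
final:
nodes: 0:p, 1:p, 2:q, 4:p, 5:q, 6:q, 10:p, 11:q, 12:q, 16:p, 17:p, 18:p
edges: (0,2,e); (1,0,e); (2,5,e); (2,12,e); (4,5,e); (4,12,e); (10,4,e); (10,16,e); (11,16,e); (12,11,e); (12,16,e); (16,4,e); (16,10,e); (16,12,e)


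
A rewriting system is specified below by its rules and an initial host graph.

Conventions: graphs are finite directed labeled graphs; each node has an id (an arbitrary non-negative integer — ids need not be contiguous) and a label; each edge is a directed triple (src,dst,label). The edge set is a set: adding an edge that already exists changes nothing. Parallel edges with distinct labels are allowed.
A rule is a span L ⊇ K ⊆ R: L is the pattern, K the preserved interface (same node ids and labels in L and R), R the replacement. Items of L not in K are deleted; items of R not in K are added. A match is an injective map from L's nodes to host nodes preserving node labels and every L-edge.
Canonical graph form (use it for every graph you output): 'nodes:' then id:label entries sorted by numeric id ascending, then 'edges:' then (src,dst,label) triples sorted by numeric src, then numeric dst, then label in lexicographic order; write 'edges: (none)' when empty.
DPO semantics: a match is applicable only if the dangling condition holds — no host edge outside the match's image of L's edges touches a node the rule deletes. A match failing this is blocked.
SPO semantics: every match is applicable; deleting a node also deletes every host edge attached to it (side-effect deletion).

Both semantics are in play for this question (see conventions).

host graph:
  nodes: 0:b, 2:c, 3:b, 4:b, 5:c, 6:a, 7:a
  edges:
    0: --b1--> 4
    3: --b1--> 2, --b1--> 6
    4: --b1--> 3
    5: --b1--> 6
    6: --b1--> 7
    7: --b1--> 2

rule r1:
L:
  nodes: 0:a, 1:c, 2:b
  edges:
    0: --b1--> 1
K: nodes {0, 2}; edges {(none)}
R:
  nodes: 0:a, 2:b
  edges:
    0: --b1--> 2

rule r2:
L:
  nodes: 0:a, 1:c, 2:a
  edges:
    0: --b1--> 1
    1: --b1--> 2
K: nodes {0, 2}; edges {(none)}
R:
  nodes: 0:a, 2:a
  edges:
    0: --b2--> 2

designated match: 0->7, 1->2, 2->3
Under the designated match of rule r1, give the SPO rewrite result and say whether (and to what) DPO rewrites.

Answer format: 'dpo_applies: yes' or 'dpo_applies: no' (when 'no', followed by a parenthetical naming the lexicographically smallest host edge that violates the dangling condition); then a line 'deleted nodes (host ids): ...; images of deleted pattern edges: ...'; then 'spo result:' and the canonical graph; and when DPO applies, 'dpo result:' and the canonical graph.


dpo_applies: no
(the rule deletes node 2, which keeps host edge (3,2,b1) outside the match image — the dangling condition fails, DPO blocks; SPO proceeds and side-deletes such edges)
deleted nodes (host ids): 2; images of deleted pattern edges: (7,2,b1)
spo result:
nodes: 0:b, 3:b, 4:b, 5:c, 6:a, 7:a
edges: (0,4,b1); (3,6,b1); (4,3,b1); (5,6,b1); (6,7,b1); (7,3,b1)


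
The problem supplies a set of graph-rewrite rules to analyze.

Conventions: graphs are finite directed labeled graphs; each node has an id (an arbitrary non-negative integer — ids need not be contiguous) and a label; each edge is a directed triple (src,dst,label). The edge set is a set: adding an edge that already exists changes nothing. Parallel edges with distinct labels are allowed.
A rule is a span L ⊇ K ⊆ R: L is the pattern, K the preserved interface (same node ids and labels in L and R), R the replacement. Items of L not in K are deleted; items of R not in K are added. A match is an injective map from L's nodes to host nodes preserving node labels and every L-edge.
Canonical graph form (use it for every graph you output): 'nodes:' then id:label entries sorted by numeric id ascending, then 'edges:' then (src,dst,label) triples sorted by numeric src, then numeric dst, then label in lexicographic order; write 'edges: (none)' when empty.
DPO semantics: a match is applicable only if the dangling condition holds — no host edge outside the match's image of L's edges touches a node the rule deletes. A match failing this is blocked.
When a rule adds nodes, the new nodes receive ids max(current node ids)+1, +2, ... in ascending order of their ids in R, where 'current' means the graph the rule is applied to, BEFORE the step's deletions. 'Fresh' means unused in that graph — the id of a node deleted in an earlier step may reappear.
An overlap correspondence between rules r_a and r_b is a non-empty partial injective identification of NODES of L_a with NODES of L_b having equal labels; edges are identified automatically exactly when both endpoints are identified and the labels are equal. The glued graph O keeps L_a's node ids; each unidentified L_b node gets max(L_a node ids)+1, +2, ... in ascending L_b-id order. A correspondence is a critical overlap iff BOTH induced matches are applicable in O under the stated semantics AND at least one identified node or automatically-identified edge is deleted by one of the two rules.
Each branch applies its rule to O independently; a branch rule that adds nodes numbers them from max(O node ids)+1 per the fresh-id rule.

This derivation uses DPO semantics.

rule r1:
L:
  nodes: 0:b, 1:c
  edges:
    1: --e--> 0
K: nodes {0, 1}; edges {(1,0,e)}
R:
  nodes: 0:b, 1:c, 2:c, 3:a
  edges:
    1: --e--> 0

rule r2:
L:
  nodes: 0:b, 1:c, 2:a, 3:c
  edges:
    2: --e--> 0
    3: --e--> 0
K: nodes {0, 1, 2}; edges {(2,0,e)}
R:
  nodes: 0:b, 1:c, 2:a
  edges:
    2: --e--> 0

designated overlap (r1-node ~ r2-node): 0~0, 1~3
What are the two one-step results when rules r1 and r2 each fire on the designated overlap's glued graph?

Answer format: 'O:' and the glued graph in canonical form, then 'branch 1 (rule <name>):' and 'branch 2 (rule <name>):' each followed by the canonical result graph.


O:
nodes: 0:b, 1:c, 2:c, 3:a
edges: (1,0,e); (3,0,e)
branch 1 (rule r1):
nodes: 0:b, 1:c, 2:c, 3:a, 4:c, 5:a
edges: (1,0,e); (3,0,e)
branch 2 (rule r2):
nodes: 0:b, 2:c, 3:a
edges: (3,0,e)


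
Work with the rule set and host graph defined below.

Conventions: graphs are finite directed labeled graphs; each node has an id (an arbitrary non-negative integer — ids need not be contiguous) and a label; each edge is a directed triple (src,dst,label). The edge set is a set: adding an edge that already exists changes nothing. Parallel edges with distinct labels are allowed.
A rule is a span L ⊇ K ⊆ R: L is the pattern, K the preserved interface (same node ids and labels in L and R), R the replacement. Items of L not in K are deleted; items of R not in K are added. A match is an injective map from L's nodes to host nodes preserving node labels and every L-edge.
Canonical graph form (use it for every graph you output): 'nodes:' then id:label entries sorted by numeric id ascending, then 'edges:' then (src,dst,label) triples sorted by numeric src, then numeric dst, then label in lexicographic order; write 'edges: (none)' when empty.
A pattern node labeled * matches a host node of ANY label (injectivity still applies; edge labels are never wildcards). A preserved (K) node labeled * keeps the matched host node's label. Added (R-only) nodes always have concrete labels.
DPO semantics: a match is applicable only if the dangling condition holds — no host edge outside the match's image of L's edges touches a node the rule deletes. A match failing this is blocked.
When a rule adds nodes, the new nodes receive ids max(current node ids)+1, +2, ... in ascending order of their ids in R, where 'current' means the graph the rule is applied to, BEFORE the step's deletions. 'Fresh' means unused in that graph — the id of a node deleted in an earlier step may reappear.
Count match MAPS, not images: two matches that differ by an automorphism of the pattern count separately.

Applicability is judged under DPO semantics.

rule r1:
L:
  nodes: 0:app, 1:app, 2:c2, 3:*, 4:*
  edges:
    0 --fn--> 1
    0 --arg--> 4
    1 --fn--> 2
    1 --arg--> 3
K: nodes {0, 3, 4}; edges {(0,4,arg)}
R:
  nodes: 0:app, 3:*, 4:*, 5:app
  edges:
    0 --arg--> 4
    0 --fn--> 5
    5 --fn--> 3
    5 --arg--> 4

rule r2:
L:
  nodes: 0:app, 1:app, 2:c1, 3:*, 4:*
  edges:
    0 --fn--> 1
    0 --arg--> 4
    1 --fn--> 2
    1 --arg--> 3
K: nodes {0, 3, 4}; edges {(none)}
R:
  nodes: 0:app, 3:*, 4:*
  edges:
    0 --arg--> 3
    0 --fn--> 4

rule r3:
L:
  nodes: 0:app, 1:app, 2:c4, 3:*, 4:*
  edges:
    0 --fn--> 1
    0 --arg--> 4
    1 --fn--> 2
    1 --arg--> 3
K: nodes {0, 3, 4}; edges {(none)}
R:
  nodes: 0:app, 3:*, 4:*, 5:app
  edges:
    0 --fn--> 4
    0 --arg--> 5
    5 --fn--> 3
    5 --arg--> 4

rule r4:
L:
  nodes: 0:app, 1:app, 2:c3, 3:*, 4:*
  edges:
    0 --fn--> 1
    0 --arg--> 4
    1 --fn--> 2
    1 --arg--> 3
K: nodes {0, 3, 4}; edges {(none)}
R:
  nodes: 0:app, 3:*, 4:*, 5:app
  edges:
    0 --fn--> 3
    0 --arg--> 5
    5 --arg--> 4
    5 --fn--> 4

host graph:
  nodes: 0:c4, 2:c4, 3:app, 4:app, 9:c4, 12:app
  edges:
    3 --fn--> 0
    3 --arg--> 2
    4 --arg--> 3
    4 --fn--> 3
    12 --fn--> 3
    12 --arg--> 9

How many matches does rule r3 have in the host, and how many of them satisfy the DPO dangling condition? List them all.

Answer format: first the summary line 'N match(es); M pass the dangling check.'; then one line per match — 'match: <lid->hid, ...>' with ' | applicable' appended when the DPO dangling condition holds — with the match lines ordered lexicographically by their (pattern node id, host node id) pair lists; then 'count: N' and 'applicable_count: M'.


1 match(es); 0 pass the dangling check.
match: 0->12, 1->3, 2->0, 3->2, 4->9
count: 1
applicable_count: 0


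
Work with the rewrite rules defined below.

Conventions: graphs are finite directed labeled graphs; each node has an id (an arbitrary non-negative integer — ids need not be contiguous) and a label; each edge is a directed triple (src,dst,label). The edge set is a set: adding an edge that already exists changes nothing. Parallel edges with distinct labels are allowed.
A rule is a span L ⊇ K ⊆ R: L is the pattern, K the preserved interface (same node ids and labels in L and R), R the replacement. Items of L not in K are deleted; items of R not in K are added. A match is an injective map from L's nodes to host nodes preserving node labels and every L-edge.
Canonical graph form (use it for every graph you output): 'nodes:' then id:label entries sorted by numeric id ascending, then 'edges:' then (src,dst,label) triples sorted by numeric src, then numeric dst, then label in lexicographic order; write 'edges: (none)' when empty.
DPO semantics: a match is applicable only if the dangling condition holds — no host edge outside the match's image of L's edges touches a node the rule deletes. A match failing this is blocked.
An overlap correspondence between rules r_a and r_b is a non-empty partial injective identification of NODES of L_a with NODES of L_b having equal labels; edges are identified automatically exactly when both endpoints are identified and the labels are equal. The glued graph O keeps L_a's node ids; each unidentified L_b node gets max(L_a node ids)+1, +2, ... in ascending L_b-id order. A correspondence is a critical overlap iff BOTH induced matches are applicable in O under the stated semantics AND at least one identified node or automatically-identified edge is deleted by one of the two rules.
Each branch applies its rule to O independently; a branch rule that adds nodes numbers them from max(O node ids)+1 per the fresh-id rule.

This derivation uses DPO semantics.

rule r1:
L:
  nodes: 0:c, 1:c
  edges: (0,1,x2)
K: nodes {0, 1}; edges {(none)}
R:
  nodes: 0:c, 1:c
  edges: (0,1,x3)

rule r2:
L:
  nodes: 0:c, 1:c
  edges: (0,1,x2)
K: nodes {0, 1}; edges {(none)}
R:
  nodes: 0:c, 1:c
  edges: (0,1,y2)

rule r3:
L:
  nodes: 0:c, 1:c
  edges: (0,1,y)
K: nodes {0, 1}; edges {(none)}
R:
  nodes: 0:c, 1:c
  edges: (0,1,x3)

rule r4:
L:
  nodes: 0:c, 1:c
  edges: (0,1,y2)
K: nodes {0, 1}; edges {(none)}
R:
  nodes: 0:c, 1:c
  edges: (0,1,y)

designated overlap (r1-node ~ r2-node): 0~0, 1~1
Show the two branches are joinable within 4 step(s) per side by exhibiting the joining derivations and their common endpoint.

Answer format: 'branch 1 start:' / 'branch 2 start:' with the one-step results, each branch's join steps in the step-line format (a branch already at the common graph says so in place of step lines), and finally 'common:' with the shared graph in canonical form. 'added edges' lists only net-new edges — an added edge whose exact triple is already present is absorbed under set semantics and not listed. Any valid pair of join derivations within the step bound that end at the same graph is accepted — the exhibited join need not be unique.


branch 1 start:
nodes: 0:c, 1:c
edges: (0,1,x3)
branch 2 start:
nodes: 0:c, 1:c
edges: (0,1,y2)
branch 1: already at the common graph (0 steps)
branch 2 step 1: rule r4; match: 0->0, 1->1; deleted nodes (none); deleted edges (0,1,y2); added nodes (none); added edges (0,1,y); result: nodes: 0:c, 1:c edges: (0,1,y)
branch 2 step 2: rule r3; match: 0->0, 1->1; deleted nodes (none); deleted edges (0,1,y); added nodes (none); added edges (0,1,x3); result: nodes: 0:c, 1:c edges: (0,1,x3)
common:
nodes: 0:c, 1:c
edges: (0,1,x3)


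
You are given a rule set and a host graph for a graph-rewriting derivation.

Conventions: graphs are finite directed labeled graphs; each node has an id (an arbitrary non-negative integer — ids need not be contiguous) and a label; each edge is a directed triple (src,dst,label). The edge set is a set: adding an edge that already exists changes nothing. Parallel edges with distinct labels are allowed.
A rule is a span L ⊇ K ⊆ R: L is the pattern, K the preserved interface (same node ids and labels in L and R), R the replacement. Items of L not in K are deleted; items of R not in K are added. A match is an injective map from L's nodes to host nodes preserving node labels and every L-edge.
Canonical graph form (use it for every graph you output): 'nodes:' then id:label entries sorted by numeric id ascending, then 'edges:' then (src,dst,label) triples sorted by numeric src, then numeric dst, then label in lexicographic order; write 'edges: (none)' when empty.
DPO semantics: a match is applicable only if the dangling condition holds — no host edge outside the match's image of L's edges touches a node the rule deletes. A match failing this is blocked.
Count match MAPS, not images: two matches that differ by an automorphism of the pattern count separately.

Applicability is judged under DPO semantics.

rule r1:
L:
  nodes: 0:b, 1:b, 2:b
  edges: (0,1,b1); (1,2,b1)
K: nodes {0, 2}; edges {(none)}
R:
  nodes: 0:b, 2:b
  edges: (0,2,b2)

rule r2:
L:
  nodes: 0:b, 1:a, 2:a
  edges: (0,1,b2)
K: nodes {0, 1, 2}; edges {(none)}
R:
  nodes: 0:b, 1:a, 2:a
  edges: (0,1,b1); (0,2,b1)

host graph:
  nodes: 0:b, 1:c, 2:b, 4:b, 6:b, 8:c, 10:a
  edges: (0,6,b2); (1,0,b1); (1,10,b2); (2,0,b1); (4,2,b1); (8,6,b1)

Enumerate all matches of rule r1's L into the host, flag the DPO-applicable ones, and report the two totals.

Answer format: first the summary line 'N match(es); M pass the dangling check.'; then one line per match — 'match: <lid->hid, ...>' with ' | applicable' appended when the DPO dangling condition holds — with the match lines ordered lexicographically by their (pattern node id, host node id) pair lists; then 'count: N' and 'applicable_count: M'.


1 match(es); 1 pass the dangling check.
match: 0->4, 1->2, 2->0 | applicable
count: 1
applicable_count: 1


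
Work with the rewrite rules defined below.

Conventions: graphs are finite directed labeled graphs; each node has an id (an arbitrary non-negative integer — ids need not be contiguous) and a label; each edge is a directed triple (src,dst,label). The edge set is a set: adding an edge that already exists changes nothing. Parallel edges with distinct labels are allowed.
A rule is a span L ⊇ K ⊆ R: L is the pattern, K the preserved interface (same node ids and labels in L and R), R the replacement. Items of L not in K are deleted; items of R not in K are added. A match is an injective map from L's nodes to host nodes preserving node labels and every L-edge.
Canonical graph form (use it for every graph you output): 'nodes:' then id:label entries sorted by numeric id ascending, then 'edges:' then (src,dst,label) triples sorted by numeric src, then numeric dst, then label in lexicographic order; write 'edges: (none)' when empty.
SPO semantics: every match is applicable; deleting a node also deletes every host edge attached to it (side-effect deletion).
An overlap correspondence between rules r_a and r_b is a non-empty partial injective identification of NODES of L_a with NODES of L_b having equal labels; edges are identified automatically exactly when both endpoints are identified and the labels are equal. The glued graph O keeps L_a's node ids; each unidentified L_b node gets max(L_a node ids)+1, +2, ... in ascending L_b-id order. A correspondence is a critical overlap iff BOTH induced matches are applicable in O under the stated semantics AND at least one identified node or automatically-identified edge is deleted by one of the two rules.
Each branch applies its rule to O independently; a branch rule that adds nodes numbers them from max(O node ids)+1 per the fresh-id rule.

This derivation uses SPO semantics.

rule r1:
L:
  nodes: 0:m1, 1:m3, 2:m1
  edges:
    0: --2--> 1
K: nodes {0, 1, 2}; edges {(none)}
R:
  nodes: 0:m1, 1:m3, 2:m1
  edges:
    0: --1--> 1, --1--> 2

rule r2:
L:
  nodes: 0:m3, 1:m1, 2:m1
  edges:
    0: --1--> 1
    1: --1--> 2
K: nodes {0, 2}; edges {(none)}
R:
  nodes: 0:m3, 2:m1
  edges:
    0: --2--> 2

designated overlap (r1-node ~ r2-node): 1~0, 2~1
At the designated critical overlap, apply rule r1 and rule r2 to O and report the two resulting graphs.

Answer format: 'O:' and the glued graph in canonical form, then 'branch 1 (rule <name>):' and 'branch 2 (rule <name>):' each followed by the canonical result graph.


O:
nodes: 0:m1, 1:m3, 2:m1, 3:m1
edges: (0,1,2); (1,2,1); (2,3,1)
branch 1 (rule r1):
nodes: 0:m1, 1:m3, 2:m1, 3:m1
edges: (0,1,1); (0,2,1); (1,2,1); (2,3,1)
branch 2 (rule r2):
nodes: 0:m1, 1:m3, 3:m1
edges: (0,1,2); (1,3,2)


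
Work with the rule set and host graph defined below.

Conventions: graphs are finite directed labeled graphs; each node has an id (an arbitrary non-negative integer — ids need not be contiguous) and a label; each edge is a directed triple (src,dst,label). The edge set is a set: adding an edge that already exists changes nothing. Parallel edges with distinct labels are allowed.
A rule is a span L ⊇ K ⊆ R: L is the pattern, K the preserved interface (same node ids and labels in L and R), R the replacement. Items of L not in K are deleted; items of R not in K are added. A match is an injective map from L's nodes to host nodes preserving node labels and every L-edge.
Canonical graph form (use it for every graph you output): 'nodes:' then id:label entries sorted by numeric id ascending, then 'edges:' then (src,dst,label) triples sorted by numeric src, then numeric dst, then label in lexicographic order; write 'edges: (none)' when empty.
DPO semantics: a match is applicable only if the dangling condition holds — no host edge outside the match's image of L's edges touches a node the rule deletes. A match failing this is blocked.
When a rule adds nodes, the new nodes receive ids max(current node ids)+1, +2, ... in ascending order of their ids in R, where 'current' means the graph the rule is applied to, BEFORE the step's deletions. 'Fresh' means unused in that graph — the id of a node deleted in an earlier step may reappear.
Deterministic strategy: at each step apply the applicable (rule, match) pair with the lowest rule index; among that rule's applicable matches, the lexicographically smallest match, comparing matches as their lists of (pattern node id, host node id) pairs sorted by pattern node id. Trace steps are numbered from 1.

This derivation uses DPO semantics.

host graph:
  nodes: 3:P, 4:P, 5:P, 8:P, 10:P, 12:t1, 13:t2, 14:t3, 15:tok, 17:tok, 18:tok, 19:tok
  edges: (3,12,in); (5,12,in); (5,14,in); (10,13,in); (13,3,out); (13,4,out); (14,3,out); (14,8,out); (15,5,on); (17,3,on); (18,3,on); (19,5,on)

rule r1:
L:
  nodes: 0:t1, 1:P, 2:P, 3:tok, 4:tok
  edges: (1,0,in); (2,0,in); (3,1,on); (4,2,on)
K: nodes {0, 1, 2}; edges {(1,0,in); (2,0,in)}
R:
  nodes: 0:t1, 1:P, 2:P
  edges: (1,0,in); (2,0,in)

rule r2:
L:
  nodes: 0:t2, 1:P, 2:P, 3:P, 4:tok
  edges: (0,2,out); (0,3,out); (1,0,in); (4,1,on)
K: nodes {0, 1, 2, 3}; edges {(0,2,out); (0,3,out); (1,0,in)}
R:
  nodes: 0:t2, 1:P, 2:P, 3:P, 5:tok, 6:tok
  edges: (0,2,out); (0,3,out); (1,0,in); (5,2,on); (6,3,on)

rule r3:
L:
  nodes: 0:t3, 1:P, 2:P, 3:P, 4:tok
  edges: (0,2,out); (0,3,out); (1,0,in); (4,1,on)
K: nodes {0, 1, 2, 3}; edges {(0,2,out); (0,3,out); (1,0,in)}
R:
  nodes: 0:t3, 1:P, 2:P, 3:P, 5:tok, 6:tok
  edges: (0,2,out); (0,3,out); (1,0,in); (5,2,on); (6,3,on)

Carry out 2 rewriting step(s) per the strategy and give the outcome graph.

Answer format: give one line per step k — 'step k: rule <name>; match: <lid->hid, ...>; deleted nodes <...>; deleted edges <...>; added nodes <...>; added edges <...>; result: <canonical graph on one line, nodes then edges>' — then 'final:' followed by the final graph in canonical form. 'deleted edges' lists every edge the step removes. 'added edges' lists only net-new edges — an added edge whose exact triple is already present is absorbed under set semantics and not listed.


step 1: rule r1; match: 0->12, 1->3, 2->5, 3->17, 4->15; deleted nodes 15, 17; deleted edges (15,5,on); (17,3,on); added nodes (none); added edges (none); result: nodes: 3:P, 4:P, 5:P, 8:P, 10:P, 12:t1, 13:t2, 14:t3, 18:tok, 19:tok edges: (3,12,in); (5,12,in); (5,14,in); (10,13,in); (13,3,out); (13,4,out); (14,3,out); (14,8,out); (18,3,on); (19,5,on)
step 2: rule r1; match: 0->12, 1->3, 2->5, 3->18, 4->19; deleted nodes 18, 19; deleted edges (18,3,on); (19,5,on); added nodes (none); added edges (none); result: nodes: 3:P, 4:P, 5:P, 8:P, 10:P, 12:t1, 13:t2, 14:t3 edges: (3,12,in); (5,12,in); (5,14,in); (10,13,in); (13,3,out); (13,4,out); (14,3,out); (14,8,out)
final:
nodes: 3:P, 4:P, 5:P, 8:P, 10:P, 12:t1, 13:t2, 14:t3
edges: (3,12,in); (5,12,in); (5,14,in); (10,13,in); (13,3,out); (13,4,out); (14,3,out); (14,8,out)


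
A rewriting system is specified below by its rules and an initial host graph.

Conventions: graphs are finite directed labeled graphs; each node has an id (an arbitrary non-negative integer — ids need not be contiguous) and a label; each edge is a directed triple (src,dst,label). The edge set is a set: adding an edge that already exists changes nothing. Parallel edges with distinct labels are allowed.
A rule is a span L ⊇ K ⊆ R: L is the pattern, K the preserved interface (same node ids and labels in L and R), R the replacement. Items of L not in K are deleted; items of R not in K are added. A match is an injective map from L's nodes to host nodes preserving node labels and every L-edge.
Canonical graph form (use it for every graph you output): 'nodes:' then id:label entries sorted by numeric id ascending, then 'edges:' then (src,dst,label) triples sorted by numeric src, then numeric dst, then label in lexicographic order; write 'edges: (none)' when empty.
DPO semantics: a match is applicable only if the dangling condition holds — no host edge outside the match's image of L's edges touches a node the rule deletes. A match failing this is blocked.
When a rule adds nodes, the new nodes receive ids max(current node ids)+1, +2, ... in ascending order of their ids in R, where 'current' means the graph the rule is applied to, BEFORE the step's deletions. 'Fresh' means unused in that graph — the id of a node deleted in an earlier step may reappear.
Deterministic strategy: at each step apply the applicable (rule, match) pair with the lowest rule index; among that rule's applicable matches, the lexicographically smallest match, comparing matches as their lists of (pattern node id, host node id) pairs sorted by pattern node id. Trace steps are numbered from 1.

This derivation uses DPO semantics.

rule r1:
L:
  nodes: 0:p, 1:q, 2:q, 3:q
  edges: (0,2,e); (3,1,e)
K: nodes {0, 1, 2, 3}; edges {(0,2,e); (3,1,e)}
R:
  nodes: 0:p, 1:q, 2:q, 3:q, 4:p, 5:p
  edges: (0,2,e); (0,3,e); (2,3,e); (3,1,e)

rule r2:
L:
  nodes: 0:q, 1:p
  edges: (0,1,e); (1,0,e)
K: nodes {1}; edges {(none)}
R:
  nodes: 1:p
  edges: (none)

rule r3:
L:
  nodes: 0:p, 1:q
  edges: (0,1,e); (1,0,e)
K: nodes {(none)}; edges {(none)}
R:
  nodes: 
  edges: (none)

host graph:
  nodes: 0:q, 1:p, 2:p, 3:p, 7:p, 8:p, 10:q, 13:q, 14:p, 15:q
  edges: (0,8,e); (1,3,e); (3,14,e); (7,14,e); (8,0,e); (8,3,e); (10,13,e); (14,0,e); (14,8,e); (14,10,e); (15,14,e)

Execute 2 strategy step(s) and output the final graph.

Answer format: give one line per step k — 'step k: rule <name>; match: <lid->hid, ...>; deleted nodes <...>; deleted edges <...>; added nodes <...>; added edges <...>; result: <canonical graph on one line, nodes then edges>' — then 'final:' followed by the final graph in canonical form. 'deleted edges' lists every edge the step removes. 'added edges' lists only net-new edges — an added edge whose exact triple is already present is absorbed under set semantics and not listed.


step 1: rule r1; match: 0->8, 1->13, 2->0, 3->10; deleted nodes (none); deleted edges (none); added nodes 16, 17; added edges (0,10,e); (8,10,e); result: nodes: 0:q, 1:p, 2:p, 3:p, 7:p, 8:p, 10:q, 13:q, 14:p, 15:q, 16:p, 17:p edges: (0,8,e); (0,10,e); (1,3,e); (3,14,e); (7,14,e); (8,0,e); (8,3,e); (8,10,e); (10,13,e); (14,0,e); (14,8,e); (14,10,e); (15,14,e)
step 2: rule r1; match: 0->8, 1->13, 2->0, 3->10; deleted nodes (none); deleted edges (none); added nodes 18, 19; added edges (none); result: nodes: 0:q, 1:p, 2:p, 3:p, 7:p, 8:p, 10:q, 13:q, 14:p, 15:q, 16:p, 17:p, 18:p, 19:p edges: (0,8,e); (0,10,e); (1,3,e); (3,14,e); (7,14,e); (8,0,e); (8,3,e); (8,10,e); (10,13,e); (14,0,e); (14,8,e); (14,10,e); (15,14,e)
final:
nodes: 0:q, 1:p, 2:p, 3:p, 7:p, 8:p, 10:q, 13:q, 14:p, 15:q, 16:p, 17:p, 18:p, 19:p
edges: (0,8,e); (0,10,e); (1,3,e); (3,14,e); (7,14,e); (8,0,e); (8,3,e); (8,10,e); (10,13,e); (14,0,e); (14,8,e); (14,10,e); (15,14,e)


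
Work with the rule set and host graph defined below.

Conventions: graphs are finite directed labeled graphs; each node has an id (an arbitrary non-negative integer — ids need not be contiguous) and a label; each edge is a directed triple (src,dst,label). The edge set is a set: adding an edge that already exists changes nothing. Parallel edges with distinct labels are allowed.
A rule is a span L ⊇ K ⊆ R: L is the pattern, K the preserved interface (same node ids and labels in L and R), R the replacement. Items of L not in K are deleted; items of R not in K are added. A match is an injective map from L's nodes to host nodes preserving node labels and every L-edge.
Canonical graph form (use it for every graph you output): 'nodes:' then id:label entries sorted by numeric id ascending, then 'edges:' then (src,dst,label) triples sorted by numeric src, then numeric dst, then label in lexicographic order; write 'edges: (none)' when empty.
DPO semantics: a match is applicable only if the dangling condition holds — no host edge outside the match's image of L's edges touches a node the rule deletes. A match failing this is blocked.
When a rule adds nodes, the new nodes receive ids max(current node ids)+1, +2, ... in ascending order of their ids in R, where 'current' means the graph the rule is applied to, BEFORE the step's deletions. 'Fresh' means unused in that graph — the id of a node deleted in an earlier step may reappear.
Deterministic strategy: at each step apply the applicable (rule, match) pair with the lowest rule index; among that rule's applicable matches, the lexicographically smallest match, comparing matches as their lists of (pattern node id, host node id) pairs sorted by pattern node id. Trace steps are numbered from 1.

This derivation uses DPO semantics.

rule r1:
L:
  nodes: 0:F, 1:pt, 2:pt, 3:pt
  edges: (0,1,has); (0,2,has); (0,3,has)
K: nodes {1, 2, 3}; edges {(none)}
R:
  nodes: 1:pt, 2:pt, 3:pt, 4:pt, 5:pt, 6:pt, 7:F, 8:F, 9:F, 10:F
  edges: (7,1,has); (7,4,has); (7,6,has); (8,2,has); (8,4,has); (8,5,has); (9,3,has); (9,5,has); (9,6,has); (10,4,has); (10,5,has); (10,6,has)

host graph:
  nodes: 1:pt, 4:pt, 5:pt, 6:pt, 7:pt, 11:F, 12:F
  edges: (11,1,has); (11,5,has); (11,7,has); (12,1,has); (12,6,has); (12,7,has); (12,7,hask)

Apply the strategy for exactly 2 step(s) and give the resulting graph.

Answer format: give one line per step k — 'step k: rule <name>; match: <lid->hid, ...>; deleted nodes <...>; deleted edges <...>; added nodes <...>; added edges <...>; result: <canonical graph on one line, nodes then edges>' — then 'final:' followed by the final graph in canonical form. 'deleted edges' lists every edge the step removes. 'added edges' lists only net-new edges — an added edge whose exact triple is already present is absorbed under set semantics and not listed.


step 1: rule r1; match: 0->11, 1->1, 2->5, 3->7; deleted nodes 11; deleted edges (11,1,has); (11,5,has); (11,7,has); added nodes 13, 14, 15, 16, 17, 18, 19; added edges (16,1,has); (16,13,has); (16,15,has); (17,5,has); (17,13,has); (17,14,has); (18,7,has); (18,14,has); (18,15,has); (19,13,has); (19,14,has); (19,15,has); result: nodes: 1:pt, 4:pt, 5:pt, 6:pt, 7:pt, 12:F, 13:pt, 14:pt, 15:pt, 16:F, 17:F, 18:F, 19:F edges: (12,1,has); (12,6,has); (12,7,has); (12,7,hask); (16,1,has); (16,13,has); (16,15,has); (17,5,has); (17,13,has); (17,14,has); (18,7,has); (18,14,has); (18,15,has); (19,13,has); (19,14,has); (19,15,has)
step 2: rule r1; match: 0->16, 1->1, 2->13, 3->15; deleted nodes 16; deleted edges (16,1,has); (16,13,has); (16,15,has); added nodes 20, 21, 22, 23, 24, 25, 26; added edges (23,1,has); (23,20,has); (23,22,has); (24,13,has); (24,20,has); (24,21,has); (25,15,has); (25,21,has); (25,22,has); (26,20,has); (26,21,has); (26,22,has); result: nodes: 1:pt, 4:pt, 5:pt, 6:pt, 7:pt, 12:F, 13:pt, 14:pt, 15:pt, 17:F, 18:F, 19:F, 20:pt, 21:pt, 22:pt, 23:F, 24:F, 25:F, 26:F edges: (12,1,has); (12,6,has); (12,7,has); (12,7,hask); (17,5,has); (17,13,has); (17,14,has); (18,7,has); (18,14,has); (18,15,has); (19,13,has); (19,14,has); (19,15,has); (23,1,has); (23,20,has); (23,22,has); (24,13,has); (24,20,has); (24,21,has); (25,15,has); (25,21,has); (25,22,has); (26,20,has); (26,21,has); (26,22,has)
final:
nodes: 1:pt, 4:pt, 5:pt, 6:pt, 7:pt, 12:F, 13:pt, 14:pt, 15:pt, 17:F, 18:F, 19:F, 20:pt, 21:pt, 22:pt, 23:F, 24:F, 25:F, 26:F
edges: (12,1,has); (12,6,has); (12,7,has); (12,7,hask); (17,5,has); (17,13,has); (17,14,has); (18,7,has); (18,14,has); (18,15,has); (19,13,has); (19,14,has); (19,15,has); (23,1,has); (23,20,has); (23,22,has); (24,13,has); (24,20,has); (24,21,has); (25,15,has); (25,21,has); (25,22,has); (26,20,has); (26,21,has); (26,22,has)
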